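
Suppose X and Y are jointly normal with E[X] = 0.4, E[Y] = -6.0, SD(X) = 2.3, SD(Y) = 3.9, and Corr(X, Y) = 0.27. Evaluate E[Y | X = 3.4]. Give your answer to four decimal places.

-4.6265

The regression of Y on X has slope ρ·σ_Y/σ_X and passes through (μ_X, μ_Y).
E[Y | X=3.4] = -6.0 + (0.27)·(3.9/2.3)·(3.4 − (0.4)) = -6.0 + (0.45783)·(3) = -4.6265.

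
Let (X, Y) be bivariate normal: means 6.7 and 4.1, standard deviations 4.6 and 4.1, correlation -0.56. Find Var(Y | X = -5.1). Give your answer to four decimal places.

The conditional variance in a bivariate normal is σ_Y²(1 − ρ²), independent of x.
Var(Y | X=-5.1) = (4.1)²·(1 − (-0.56)²) = 16.81·0.6864 = 11.5384.

11.5384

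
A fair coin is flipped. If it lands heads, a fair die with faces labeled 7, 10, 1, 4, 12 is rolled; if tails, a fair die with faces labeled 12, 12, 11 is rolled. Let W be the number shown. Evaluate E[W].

277/30

E[W | heads] = (7+10+1+4+12)/5 = 34/5.
E[W | tails] = (12+12+11)/3 = 35/3.
By the law of total expectation,
E[W] = (1/2)·(34/5) + (1/2)·(35/3) = 277/30.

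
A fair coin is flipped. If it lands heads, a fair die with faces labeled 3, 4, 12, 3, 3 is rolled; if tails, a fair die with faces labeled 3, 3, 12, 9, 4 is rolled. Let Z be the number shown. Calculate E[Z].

28/5

E[Z | heads] = (3+4+12+3+3)/5 = 5.
E[Z | tails] = (3+3+12+9+4)/5 = 31/5.
By the law of total expectation,
E[Z] = (1/2)·(5) + (1/2)·(31/5) = 28/5.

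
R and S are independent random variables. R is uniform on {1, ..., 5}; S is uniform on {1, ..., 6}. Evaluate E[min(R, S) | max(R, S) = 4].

Outcomes with max(R, S) = 4: (1,4), (2,4), (3,4), (4,1), (4,2), (4,3), (4,4), each with probability 1/30.
E[min(R, S) | max(R, S) = 4] = (1 + 2 + 3 + 1 + 2 + 3 + 4) / 7 = 16/7.

16/7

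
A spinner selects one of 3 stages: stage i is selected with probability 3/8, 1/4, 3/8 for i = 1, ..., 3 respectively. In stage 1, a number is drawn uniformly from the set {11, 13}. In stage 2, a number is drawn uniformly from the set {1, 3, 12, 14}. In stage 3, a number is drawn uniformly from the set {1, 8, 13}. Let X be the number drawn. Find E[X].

E[X | stage 1] = (11+13)/2 = 12.
E[X | stage 2] = (1+3+12+14)/4 = 15/2.
E[X | stage 3] = (1+8+13)/3 = 22/3.
By the law of total expectation,
E[X] = (3/8)·(12) + (1/4)·(15/2) + (3/8)·(22/3) = 73/8.

73/8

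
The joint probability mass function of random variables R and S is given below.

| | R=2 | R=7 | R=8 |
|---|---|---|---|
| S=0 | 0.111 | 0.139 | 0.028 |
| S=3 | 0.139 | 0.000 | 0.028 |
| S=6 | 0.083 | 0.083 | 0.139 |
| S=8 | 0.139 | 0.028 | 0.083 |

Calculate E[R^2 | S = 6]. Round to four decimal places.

P(S = 6) = 0.305.
Σ R^2·P over the event = 4·(0.083) + 49·(0.083) + 64·(0.139) = 13.295.
E[R^2 | S = 6] = (13.295) / (0.305) = 43.5902.

43.5902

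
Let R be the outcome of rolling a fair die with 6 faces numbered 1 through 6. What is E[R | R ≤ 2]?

Given R ≤ 2, R is equally likely to be any of {1, 2}.
E[R | R ≤ 2] = (1 + 2) / 2 = 3/2.

3/2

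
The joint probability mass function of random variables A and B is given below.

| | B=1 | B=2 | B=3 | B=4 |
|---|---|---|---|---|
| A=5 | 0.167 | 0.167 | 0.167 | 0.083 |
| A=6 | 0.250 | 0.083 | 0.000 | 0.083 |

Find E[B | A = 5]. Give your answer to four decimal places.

P(A = 5) = 0.584.
Σ B·P over the event = 1·(0.167) + 2·(0.167) + 3·(0.167) + 4·(0.083) = 1.334.
E[B | A = 5] = (1.334) / (0.584) = 2.2842.

2.2842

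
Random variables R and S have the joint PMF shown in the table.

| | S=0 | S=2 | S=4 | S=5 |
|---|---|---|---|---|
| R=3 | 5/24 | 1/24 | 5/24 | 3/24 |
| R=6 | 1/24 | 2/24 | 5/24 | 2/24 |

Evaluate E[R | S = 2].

5

P(S = 2) = 1/8.
Σ R·P over the event = 3·(1/24) + 6·(2/24) = 5/8.
E[R | S = 2] = (5/8) / (1/8) = 5.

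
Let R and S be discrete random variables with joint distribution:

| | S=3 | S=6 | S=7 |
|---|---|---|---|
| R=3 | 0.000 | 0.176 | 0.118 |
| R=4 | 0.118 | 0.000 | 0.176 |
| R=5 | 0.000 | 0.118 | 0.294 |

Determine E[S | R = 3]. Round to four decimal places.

6.4014

P(R = 3) = 0.294.
Summing S·P(R=x,S=y) over the conditioning event gives 1.882.
E[S | R = 3] = (1.882) / (0.294) = 6.4014.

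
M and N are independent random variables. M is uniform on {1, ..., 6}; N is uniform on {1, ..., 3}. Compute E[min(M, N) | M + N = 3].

P(M + N = 3) = 1/9.
Summing min(M,N)·P(x,y) over outcomes with M + N = 3 gives 1/9.
E[min(M, N) | M + N = 3] = (1/9) / (1/9) = 1.

1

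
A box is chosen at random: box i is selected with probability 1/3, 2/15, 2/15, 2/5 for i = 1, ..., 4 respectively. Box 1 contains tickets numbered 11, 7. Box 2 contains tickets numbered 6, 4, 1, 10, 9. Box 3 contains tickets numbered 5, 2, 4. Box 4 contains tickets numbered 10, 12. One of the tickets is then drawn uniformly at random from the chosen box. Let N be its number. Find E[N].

391/45

E[N | box 1] = (11+7)/2 = 9.
E[N | box 2] = (6+4+1+10+9)/5 = 6.
E[N | box 3] = (5+2+4)/3 = 11/3.
E[N | box 4] = (10+12)/2 = 11.
By the law of total expectation,
E[N] = (1/3)·(9) + (2/15)·(6) + (2/15)·(11/3) + (2/5)·(11) = 391/45.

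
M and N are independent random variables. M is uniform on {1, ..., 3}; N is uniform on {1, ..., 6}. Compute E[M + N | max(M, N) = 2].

10/3

Outcomes with max(M, N) = 2: (1,2), (2,1), (2,2), each with probability 1/18.
E[M + N | max(M, N) = 2] = (3 + 3 + 4) / 3 = 10/3.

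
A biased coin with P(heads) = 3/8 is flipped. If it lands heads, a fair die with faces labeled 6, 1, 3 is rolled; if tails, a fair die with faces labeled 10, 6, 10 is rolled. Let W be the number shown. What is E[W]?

20/3

E[W | heads] = (6+1+3)/3 = 10/3.
E[W | tails] = (10+6+10)/3 = 26/3.
By the law of total expectation,
E[W] = (3/8)·(10/3) + (5/8)·(26/3) = 20/3.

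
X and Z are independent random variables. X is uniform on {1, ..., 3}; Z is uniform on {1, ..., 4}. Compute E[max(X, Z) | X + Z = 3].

P(X + Z = 3) = 1/6.
Summing max(X,Z)·P(x,y) over outcomes with X + Z = 3 gives 1/3.
E[max(X, Z) | X + Z = 3] = (1/3) / (1/6) = 2.

2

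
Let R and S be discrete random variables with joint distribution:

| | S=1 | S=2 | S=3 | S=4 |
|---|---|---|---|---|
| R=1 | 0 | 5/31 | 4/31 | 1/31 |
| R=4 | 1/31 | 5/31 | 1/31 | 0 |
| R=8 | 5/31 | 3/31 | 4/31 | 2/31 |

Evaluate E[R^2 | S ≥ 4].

43

P(S ≥ 4) = 3/31.
Σ R^2·P over the event = 1·(1/31) + 64·(2/31) = 129/31.
E[R^2 | S ≥ 4] = (129/31) / (3/31) = 43.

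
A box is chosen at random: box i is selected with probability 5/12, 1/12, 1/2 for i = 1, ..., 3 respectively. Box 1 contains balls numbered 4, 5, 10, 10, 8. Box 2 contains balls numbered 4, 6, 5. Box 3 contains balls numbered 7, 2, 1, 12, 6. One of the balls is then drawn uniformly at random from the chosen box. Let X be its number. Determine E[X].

E[X | box 1] = (4+5+10+10+8)/5 = 37/5.
E[X | box 2] = (4+6+5)/3 = 5.
E[X | box 3] = (7+2+1+12+6)/5 = 28/5.
E[X] = (5/12)·(37/5) + (1/12)·(5) + (1/2)·(28/5) = 63/10.

63/10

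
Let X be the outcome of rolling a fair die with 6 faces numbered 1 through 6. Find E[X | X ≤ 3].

2

Given X ≤ 3, X is equally likely to be any of {1, 2, 3}.
E[X | X ≤ 3] = (1 + 2 + 3) / 3 = 2.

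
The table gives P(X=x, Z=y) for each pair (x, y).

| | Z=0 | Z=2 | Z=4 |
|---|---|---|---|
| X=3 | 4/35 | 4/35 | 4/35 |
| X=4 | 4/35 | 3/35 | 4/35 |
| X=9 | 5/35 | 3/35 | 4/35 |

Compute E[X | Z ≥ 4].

16/3

P(Z ≥ 4) = 12/35.
Σ X·P over the event = 3·(4/35) + 4·(4/35) + 9·(4/35) = 64/35.
E[X | Z ≥ 4] = (64/35) / (12/35) = 16/3.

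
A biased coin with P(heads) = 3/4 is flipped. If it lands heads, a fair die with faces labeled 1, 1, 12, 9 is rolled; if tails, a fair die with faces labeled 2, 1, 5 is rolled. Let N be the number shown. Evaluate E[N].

239/48

E[N | heads] = (1+1+12+9)/4 = 23/4.
E[N | tails] = (2+1+5)/3 = 8/3.
By the law of total expectation,
E[N] = (3/4)·(23/4) + (1/4)·(8/3) = 239/48.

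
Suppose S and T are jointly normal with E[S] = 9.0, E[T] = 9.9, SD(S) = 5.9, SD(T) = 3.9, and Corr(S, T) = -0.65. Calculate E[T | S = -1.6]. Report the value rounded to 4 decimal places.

14.4544

For a bivariate normal, E[T | S=x] = μ_T + ρ·(σ_T/σ_S)·(x − μ_S).
E[T | S=-1.6] = 9.9 + (-0.65)·(3.9/5.9)·(-1.6 − (9.0)) = 9.9 + (-0.42966)·(-10.6) = 14.4544.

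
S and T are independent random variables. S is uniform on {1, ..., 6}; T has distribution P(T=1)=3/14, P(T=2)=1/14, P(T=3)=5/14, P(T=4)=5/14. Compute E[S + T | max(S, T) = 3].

92/19

P(max(S, T) = 3) = 19/84.
Summing (S+T)·P(x,y) over outcomes with max(S, T) = 3 gives 23/21.
E[S + T | max(S, T) = 3] = (23/21) / (19/84) = 92/19.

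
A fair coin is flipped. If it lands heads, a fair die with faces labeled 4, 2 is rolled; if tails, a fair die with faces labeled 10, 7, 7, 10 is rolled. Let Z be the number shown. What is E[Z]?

E[Z | heads] = (4+2)/2 = 3.
E[Z | tails] = (10+7+7+10)/4 = 17/2.
By the law of total expectation,
E[Z] = (1/2)·(3) + (1/2)·(17/2) = 23/4.

23/4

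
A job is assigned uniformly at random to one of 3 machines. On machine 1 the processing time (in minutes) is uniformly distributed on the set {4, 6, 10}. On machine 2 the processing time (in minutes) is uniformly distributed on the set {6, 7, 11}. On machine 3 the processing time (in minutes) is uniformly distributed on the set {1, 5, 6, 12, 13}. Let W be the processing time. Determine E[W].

E[W | machine 1] = (4+6+10)/3 = 20/3.
E[W | machine 2] = (6+7+11)/3 = 8.
E[W | machine 3] = (1+5+6+12+13)/5 = 37/5.
E[W] = (1/3)·(20/3) + (1/3)·(8) + (1/3)·(37/5) = 331/45.

331/45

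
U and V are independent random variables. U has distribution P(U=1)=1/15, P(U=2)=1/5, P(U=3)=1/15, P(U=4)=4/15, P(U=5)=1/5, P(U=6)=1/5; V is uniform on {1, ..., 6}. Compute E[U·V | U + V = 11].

30

P(U + V = 11) = 1/15.
Summing UV·P(x,y) over outcomes with U + V = 11 gives 2.
E[U·V | U + V = 11] = (2) / (1/15) = 30.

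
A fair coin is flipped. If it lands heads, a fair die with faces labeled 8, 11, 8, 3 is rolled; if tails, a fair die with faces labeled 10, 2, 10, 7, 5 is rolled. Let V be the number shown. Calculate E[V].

E[V | heads] = (8+11+8+3)/4 = 15/2.
E[V | tails] = (10+2+10+7+5)/5 = 34/5.
By the law of total expectation,
E[V] = (1/2)·(15/2) + (1/2)·(34/5) = 143/20.

143/20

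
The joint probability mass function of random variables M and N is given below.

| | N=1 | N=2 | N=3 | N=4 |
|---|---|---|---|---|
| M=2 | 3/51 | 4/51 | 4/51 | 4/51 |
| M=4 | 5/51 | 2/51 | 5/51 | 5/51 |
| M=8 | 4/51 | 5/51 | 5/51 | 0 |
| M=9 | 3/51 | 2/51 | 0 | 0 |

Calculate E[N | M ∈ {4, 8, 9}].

P(M ∈ {4, 8, 9}) = 12/17.
Summing N·P(M=x,N=y) over the conditioning event gives 80/51.
E[N | M ∈ {4, 8, 9}] = (80/51) / (12/17) = 20/9.

20/9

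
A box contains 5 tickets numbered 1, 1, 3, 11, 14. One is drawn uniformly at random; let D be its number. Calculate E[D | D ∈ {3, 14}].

17/2

P(D ∈ {3, 14}) = 2/5.
Σ over the event: 3·1/5 + 14·1/5 = 17/5.
E[D | D ∈ {3, 14}] = (17/5) / (2/5) = 17/2.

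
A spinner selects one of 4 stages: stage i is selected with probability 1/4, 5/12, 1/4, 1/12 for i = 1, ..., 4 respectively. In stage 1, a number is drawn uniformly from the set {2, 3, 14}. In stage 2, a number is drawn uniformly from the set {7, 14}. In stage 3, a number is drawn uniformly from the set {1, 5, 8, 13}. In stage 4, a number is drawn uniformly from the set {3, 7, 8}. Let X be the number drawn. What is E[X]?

391/48

E[X | stage 1] = (2+3+14)/3 = 19/3.
E[X | stage 2] = (7+14)/2 = 21/2.
E[X | stage 3] = (1+5+8+13)/4 = 27/4.
E[X | stage 4] = (3+7+8)/3 = 6.
E[X] = (1/4)·(19/3) + (5/12)·(21/2) + (1/4)·(27/4) + (1/12)·(6) = 391/48.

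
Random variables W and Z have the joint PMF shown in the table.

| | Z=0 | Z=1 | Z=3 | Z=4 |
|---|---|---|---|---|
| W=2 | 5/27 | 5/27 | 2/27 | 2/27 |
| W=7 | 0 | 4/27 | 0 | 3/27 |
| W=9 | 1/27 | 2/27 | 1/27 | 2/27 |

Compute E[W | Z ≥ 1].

16/3

P(Z ≥ 1) = 7/9.
Σ W·P over the event = 2·(5/27) + 2·(2/27) + 2·(2/27) + 7·(4/27) + 7·(3/27) + 9·(2/27) + 9·(1/27) + 9·(2/27) = 112/27.
E[W | Z ≥ 1] = (112/27) / (7/9) = 16/3.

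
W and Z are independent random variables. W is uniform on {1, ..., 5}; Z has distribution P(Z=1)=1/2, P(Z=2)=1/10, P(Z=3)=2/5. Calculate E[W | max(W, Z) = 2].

13/7

P(max(W, Z) = 2) = 7/50.
Summing W·P(x,y) over outcomes with max(W, Z) = 2 gives 13/50.
E[W | max(W, Z) = 2] = (13/50) / (7/50) = 13/7.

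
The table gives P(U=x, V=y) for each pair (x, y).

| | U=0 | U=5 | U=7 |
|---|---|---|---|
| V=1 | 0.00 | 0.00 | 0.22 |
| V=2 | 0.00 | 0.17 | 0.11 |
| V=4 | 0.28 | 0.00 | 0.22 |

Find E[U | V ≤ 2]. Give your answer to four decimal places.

6.3200

P(V ≤ 2) = 0.50.
Σ U·P over the event = 5·(0.17) + 7·(0.22) + 7·(0.11) = 3.16.
E[U | V ≤ 2] = (3.16) / (0.50) = 6.3200.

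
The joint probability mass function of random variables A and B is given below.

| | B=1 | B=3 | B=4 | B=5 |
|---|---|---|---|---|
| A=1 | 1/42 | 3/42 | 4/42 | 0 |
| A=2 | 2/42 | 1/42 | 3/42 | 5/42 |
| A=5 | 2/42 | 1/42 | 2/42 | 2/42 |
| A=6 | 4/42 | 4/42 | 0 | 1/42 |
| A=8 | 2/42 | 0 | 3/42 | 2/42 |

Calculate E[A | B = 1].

P(B = 1) = 11/42.
Σ A·P over the event = 1·(1/42) + 2·(2/42) + 5·(2/42) + 6·(4/42) + 8·(2/42) = 55/42.
E[A | B = 1] = (55/42) / (11/42) = 5.

5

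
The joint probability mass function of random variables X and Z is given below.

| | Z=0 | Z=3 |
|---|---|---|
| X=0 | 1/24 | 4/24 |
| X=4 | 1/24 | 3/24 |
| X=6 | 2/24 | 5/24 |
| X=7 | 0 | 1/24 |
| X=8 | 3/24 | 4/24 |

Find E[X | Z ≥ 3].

81/17

P(Z ≥ 3) = 17/24.
Summing X·P(X=x,Z=y) over the conditioning event gives 27/8.
E[X | Z ≥ 3] = (27/8) / (17/24) = 81/17.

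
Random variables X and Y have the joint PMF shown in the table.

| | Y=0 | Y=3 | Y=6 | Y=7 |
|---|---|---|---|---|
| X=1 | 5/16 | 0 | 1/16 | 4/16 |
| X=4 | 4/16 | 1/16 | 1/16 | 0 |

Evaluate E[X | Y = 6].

5/2

P(Y = 6) = 1/8.
Σ X·P over the event = 1·(1/16) + 4·(1/16) = 5/16.
E[X | Y = 6] = (5/16) / (1/8) = 5/2.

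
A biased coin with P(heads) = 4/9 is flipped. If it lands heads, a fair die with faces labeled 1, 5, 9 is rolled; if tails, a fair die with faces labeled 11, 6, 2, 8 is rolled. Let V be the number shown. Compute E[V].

E[V | heads] = (1+5+9)/3 = 5.
E[V | tails] = (11+6+2+8)/4 = 27/4.
E[V] = (4/9)·(5) + (5/9)·(27/4) = 215/36.

215/36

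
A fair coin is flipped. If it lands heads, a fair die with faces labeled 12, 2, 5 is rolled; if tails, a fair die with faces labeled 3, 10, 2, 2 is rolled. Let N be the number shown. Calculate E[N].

127/24

E[N | heads] = (12+2+5)/3 = 19/3.
E[N | tails] = (3+10+2+2)/4 = 17/4.
By the law of total expectation,
E[N] = (1/2)·(19/3) + (1/2)·(17/4) = 127/24.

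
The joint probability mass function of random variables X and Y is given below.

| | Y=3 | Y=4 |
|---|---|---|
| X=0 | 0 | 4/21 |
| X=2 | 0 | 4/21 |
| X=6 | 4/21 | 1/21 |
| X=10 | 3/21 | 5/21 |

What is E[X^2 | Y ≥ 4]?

276/7

P(Y ≥ 4) = 2/3.
Σ X^2·P over the event = 0·(4/21) + 4·(4/21) + 36·(1/21) + 100·(5/21) = 184/7.
E[X^2 | Y ≥ 4] = (184/7) / (2/3) = 276/7.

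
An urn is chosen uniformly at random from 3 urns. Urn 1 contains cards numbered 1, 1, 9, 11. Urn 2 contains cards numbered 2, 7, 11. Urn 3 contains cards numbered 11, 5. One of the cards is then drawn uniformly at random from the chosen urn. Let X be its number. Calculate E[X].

121/18

E[X | urn 1] = (1+1+9+11)/4 = 11/2.
E[X | urn 2] = (2+7+11)/3 = 20/3.
E[X | urn 3] = (11+5)/2 = 8.
E[X] = (1/3)·(11/2) + (1/3)·(20/3) + (1/3)·(8) = 121/18.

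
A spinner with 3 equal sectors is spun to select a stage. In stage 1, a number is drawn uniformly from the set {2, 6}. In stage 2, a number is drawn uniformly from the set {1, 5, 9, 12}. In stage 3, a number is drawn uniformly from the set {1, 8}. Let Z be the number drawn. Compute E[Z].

E[Z | stage 1] = (2+6)/2 = 4.
E[Z | stage 2] = (1+5+9+12)/4 = 27/4.
E[Z | stage 3] = (1+8)/2 = 9/2.
By the law of total expectation,
E[Z] = (1/3)·(4) + (1/3)·(27/4) + (1/3)·(9/2) = 61/12.

61/12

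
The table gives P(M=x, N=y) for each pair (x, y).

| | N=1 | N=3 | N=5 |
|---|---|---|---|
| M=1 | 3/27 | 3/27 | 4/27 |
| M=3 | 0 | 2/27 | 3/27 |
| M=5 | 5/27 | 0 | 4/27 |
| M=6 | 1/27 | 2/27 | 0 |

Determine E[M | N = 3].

3

P(N = 3) = 7/27.
Σ M·P over the event = 1·(3/27) + 3·(2/27) + 6·(2/27) = 7/9.
E[M | N = 3] = (7/9) / (7/27) = 3.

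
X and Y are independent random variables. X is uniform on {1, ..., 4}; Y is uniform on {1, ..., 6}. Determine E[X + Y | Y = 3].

Outcomes with Y = 3: (1,3), (2,3), (3,3), (4,3), each with probability 1/24.
E[X + Y | Y = 3] = (4 + 5 + 6 + 7) / 4 = 11/2.

11/2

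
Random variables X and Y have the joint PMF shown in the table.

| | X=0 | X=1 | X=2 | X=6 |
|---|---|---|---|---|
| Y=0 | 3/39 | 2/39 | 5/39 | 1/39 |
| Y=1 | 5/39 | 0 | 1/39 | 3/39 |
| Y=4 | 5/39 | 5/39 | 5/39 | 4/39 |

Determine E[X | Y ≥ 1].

59/28

P(Y ≥ 1) = 28/39.
Σ X·P over the event = 0·(5/39) + 0·(5/39) + 1·(5/39) + 2·(1/39) + 2·(5/39) + 6·(3/39) + 6·(4/39) = 59/39.
E[X | Y ≥ 1] = (59/39) / (28/39) = 59/28.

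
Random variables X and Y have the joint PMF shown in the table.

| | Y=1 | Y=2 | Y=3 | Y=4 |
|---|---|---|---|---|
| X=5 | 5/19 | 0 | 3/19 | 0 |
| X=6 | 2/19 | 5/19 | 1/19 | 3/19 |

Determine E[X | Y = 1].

37/7

P(Y = 1) = 7/19.
Σ X·P over the event = 5·(5/19) + 6·(2/19) = 37/19.
E[X | Y = 1] = (37/19) / (7/19) = 37/7.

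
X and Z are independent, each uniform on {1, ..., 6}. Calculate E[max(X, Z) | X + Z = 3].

Outcomes with X + Z = 3: (1,2), (2,1), each with probability 1/36.
E[max(X, Z) | X + Z = 3] = (2 + 2) / 2 = 2.

2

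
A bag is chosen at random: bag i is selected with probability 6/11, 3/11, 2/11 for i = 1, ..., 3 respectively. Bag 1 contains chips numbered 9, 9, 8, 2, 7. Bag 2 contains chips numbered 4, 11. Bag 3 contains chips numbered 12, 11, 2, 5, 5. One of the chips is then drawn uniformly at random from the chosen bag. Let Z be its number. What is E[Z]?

E[Z | bag 1] = (9+9+8+2+7)/5 = 7.
E[Z | bag 2] = (4+11)/2 = 15/2.
E[Z | bag 3] = (12+11+2+5+5)/5 = 7.
By the law of total expectation,
E[Z] = (6/11)·(7) + (3/11)·(15/2) + (2/11)·(7) = 157/22.

157/22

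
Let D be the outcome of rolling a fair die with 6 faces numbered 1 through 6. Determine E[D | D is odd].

Given D is odd, D is equally likely to be any of {1, 3, 5}.
E[D | D is odd] = (1 + 3 + 5) / 3 = 3.

3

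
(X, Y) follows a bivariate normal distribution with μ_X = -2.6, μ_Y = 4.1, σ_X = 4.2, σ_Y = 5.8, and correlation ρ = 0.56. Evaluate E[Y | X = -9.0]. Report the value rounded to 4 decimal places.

-0.8493

E[Y | X=x] = μ_Y + ρ(σ_Y/σ_X)(x − μ_X) for jointly normal variables.
E[Y | X=-9.0] = 4.1 + (0.56)·(5.8/4.2)·(-9.0 − (-2.6)) = 4.1 + (0.77333)·(-6.4) = -0.8493.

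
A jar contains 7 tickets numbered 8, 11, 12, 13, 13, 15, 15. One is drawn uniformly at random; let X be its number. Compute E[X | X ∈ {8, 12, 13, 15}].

38/3

P(X ∈ {8, 12, 13, 15}) = 6/7.
Σ over the event: 8·1/7 + 12·1/7 + 13·2/7 + 15·2/7 = 76/7.
E[X | X ∈ {8, 12, 13, 15}] = (76/7) / (6/7) = 38/3.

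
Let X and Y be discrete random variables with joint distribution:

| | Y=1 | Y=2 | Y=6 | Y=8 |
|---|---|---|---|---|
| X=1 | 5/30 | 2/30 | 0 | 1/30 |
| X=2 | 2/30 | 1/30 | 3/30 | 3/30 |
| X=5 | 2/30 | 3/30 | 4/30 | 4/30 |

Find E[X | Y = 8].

P(Y = 8) = 4/15.
Σ X·P over the event = 1·(1/30) + 2·(3/30) + 5·(4/30) = 9/10.
E[X | Y = 8] = (9/10) / (4/15) = 27/8.

27/8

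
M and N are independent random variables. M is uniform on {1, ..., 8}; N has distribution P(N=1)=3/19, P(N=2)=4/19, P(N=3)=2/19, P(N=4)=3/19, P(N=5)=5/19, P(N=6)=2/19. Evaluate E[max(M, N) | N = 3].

39/8

P(N = 3) = 2/19.
Summing max(M,N)·P(x,y) over outcomes with N = 3 gives 39/76.
E[max(M, N) | N = 3] = (39/76) / (2/19) = 39/8.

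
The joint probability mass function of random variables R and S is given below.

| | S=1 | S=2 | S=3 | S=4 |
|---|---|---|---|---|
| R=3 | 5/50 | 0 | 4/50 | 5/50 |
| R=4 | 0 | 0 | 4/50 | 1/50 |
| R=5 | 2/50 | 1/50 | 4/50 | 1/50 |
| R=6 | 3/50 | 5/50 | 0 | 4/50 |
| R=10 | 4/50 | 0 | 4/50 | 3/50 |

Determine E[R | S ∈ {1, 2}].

59/10

P(S ∈ {1, 2}) = 2/5.
Σ R·P over the event = 3·(5/50) + 5·(2/50) + 5·(1/50) + 6·(3/50) + 6·(5/50) + 10·(4/50) = 59/25.
E[R | S ∈ {1, 2}] = (59/25) / (2/5) = 59/10.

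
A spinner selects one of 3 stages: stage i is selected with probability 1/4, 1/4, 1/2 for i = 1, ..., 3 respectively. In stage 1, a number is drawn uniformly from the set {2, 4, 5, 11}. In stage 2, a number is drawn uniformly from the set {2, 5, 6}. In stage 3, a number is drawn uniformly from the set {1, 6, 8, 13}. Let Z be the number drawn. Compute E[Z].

143/24

E[Z | stage 1] = (2+4+5+11)/4 = 11/2.
E[Z | stage 2] = (2+5+6)/3 = 13/3.
E[Z | stage 3] = (1+6+8+13)/4 = 7.
E[Z] = (1/4)·(11/2) + (1/4)·(13/3) + (1/2)·(7) = 143/24.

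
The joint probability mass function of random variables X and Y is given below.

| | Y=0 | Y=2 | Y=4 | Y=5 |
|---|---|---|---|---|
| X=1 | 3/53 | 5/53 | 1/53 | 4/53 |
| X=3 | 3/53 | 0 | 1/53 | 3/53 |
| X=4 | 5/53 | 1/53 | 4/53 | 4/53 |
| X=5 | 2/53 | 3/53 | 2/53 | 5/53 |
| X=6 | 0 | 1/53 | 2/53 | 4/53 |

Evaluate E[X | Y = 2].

P(Y = 2) = 10/53.
Σ X·P over the event = 1·(5/53) + 4·(1/53) + 5·(3/53) + 6·(1/53) = 30/53.
E[X | Y = 2] = (30/53) / (10/53) = 3.

3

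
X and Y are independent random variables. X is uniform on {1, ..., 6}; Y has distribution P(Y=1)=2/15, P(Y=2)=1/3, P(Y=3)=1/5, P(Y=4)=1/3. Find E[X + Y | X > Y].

P(X > Y) = 49/90.
Summing (X+Y)·P(x,y) over outcomes with X > Y gives 347/90.
E[X + Y | X > Y] = (347/90) / (49/90) = 347/49.

347/49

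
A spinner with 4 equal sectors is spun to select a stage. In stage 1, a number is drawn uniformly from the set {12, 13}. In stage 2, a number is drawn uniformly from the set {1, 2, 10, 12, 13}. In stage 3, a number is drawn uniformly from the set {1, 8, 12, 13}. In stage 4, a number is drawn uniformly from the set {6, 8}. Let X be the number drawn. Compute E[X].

E[X | stage 1] = (12+13)/2 = 25/2.
E[X | stage 2] = (1+2+10+12+13)/5 = 38/5.
E[X | stage 3] = (1+8+12+13)/4 = 17/2.
E[X | stage 4] = (6+8)/2 = 7.
By the law of total expectation,
E[X] = (1/4)·(25/2) + (1/4)·(38/5) + (1/4)·(17/2) + (1/4)·(7) = 89/10.

89/10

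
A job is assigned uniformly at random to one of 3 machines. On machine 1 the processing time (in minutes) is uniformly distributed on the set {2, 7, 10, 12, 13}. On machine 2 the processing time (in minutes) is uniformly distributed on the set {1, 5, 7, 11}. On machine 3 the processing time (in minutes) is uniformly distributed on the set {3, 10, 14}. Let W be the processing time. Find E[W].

E[W | machine 1] = (2+7+10+12+13)/5 = 44/5.
E[W | machine 2] = (1+5+7+11)/4 = 6.
E[W | machine 3] = (3+10+14)/3 = 9.
By the law of total expectation,
E[W] = (1/3)·(44/5) + (1/3)·(6) + (1/3)·(9) = 119/15.

119/15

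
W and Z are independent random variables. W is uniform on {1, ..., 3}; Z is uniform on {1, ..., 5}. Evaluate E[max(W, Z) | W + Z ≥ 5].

Outcomes with W + Z ≥ 5: (1,4), (1,5), (2,3), (2,4), (2,5), (3,2), (3,3), (3,4), (3,5), each with probability 1/15.
E[max(W, Z) | W + Z ≥ 5] = (4 + 5 + 3 + 4 + 5 + 3 + 3 + 4 + 5) / 9 = 4.

4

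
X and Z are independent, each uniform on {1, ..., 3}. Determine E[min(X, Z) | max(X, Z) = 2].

4/3

Outcomes with max(X, Z) = 2: (1,2), (2,1), (2,2), each with probability 1/9.
E[min(X, Z) | max(X, Z) = 2] = (1 + 1 + 2) / 3 = 4/3.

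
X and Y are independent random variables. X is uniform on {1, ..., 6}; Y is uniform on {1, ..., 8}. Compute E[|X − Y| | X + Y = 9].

Outcomes with X + Y = 9: (1,8), (2,7), (3,6), (4,5), (5,4), (6,3), each with probability 1/48.
E[|X − Y| | X + Y = 9] = (7 + 5 + 3 + 1 + 1 + 3) / 6 = 10/3.

10/3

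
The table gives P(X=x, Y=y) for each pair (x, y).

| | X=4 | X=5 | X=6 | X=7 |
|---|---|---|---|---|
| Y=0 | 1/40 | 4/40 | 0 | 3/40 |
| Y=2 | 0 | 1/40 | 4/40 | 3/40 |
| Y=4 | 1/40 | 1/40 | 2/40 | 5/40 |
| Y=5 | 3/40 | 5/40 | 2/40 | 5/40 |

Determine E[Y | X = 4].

19/5

P(X = 4) = 1/8.
Σ Y·P over the event = 0·(1/40) + 4·(1/40) + 5·(3/40) = 19/40.
E[Y | X = 4] = (19/40) / (1/8) = 19/5.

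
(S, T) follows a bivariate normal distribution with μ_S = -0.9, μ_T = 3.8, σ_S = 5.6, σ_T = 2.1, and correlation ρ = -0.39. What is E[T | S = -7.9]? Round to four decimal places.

4.8238

The regression of T on S has slope ρ·σ_T/σ_S and passes through (μ_S, μ_T).
E[T | S=-7.9] = 3.8 + (-0.39)·(2.1/5.6)·(-7.9 − (-0.9)) = 3.8 + (-0.14625)·(-7) = 4.8238.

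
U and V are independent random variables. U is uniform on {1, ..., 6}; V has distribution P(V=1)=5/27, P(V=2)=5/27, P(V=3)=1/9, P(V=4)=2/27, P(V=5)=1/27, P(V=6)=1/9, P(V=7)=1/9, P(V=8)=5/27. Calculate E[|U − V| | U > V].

P(U > V) = 59/162.
Summing |U−V|·P(x,y) over outcomes with U > V gives 25/27.
E[|U − V| | U > V] = (25/27) / (59/162) = 150/59.

150/59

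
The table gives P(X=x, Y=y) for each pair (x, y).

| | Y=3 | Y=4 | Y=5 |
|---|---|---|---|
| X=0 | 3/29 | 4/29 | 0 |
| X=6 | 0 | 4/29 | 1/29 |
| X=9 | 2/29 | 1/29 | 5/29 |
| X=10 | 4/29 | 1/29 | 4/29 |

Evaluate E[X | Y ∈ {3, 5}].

P(Y ∈ {3, 5}) = 19/29.
Σ X·P over the event = 0·(3/29) + 6·(1/29) + 9·(2/29) + 9·(5/29) + 10·(4/29) + 10·(4/29) = 149/29.
E[X | Y ∈ {3, 5}] = (149/29) / (19/29) = 149/19.

149/19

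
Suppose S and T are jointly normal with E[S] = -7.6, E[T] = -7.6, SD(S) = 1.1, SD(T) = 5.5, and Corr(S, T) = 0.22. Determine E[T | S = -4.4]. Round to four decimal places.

The regression of T on S has slope ρ·σ_T/σ_S and passes through (μ_S, μ_T).
E[T | S=-4.4] = -7.6 + (0.22)·(5.5/1.1)·(-4.4 − (-7.6)) = -7.6 + (1.1)·(3.2) = -4.0800.

-4.0800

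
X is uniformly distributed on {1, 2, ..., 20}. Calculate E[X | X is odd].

10

Given X is odd, X is equally likely to be any of {1, 3, 5, 7, 9, 11, 13, 15, 17, 19}.
E[X | X is odd] = (1 + 3 + 5 + 7 + 9 + 11 + 13 + 15 + 17 + 19) / 10 = 10.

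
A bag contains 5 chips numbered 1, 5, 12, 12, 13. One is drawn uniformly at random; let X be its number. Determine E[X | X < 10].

P(X < 10) = 2/5.
Σ over the event: 1·1/5 + 5·1/5 = 6/5.
E[X | X < 10] = (6/5) / (2/5) = 3.

3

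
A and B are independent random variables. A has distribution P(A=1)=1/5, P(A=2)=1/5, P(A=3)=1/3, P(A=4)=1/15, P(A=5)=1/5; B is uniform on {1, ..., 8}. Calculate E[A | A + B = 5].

P(A + B = 5) = 1/10.
Summing A·P(x,y) over outcomes with A + B = 5 gives 7/30.
E[A | A + B = 5] = (7/30) / (1/10) = 7/3.

7/3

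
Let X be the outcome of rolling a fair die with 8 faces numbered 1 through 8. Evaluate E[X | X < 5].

Given X < 5, X is equally likely to be any of {1, 2, 3, 4}.
E[X | X < 5] = (1 + 2 + 3 + 4) / 4 = 5/2.

5/2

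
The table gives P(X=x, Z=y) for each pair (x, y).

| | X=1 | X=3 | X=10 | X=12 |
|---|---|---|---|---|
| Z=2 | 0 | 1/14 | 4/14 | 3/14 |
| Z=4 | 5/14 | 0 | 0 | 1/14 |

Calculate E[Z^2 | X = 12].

P(X = 12) = 2/7.
Σ Z^2·P over the event = 4·(3/14) + 16·(1/14) = 2.
E[Z^2 | X = 12] = (2) / (2/7) = 7.

7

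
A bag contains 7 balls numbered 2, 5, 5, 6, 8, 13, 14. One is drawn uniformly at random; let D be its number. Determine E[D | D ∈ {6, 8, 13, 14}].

41/4

P(D ∈ {6, 8, 13, 14}) = 4/7.
Σ over the event: 6·1/7 + 8·1/7 + 13·1/7 + 14·1/7 = 41/7.
E[D | D ∈ {6, 8, 13, 14}] = (41/7) / (4/7) = 41/4.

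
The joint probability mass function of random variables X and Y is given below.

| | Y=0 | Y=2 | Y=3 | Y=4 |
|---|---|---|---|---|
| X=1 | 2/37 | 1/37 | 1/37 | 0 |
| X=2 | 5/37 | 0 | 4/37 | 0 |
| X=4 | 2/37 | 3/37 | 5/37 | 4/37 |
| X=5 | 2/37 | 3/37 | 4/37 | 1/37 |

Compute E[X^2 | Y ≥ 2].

P(Y ≥ 2) = 26/37.
Summing X^2·P(X=x,Y=y) over the conditioning event gives 410/37.
E[X^2 | Y ≥ 2] = (410/37) / (26/37) = 205/13.

205/13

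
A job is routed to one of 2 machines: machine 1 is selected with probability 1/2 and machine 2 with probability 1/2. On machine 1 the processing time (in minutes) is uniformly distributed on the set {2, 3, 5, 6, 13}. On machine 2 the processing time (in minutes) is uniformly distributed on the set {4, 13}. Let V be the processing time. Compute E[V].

143/20

E[V | machine 1] = (2+3+5+6+13)/5 = 29/5.
E[V | machine 2] = (4+13)/2 = 17/2.
E[V] = (1/2)·(29/5) + (1/2)·(17/2) = 143/20.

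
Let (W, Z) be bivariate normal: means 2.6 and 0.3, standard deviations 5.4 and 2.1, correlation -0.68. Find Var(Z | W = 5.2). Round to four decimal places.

2.3708

Var(Z | W=x) = (1 − ρ²)·σ_Z².
Var(Z | W=5.2) = (2.1)²·(1 − (-0.68)²) = 4.41·0.5376 = 2.3708.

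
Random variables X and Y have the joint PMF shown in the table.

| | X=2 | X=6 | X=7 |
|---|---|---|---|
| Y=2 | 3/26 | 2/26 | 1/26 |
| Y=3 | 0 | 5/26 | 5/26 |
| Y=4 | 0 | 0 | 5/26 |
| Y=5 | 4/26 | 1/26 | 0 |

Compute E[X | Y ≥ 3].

P(Y ≥ 3) = 10/13.
Σ X·P over the event = 2·(4/26) + 6·(5/26) + 6·(1/26) + 7·(5/26) + 7·(5/26) = 57/13.
E[X | Y ≥ 3] = (57/13) / (10/13) = 57/10.

57/10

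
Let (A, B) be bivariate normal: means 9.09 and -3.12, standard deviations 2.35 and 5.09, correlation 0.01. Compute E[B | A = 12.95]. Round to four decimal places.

The regression of B on A has slope ρ·σ_B/σ_A and passes through (μ_A, μ_B).
E[B | A=12.95] = -3.12 + (0.01)·(5.09/2.35)·(12.95 − (9.09)) = -3.12 + (0.02166)·(3.86) = -3.0364.

-3.0364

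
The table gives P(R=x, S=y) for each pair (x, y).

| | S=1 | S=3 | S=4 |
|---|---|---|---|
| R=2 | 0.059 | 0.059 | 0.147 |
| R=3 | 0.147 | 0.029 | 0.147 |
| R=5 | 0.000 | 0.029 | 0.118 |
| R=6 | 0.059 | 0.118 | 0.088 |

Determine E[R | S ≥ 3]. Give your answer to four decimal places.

3.9605

P(S ≥ 3) = 0.735.
Σ R·P over the event = 2·(0.059) + 2·(0.147) + 3·(0.029) + 3·(0.147) + 5·(0.029) + 5·(0.118) + 6·(0.118) + 6·(0.088) = 2.911.
E[R | S ≥ 3] = (2.911) / (0.735) = 3.9605.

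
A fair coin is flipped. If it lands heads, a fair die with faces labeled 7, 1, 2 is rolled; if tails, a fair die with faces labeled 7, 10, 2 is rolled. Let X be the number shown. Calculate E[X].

29/6

E[X | heads] = (7+1+2)/3 = 10/3.
E[X | tails] = (7+10+2)/3 = 19/3.
E[X] = (1/2)·(10/3) + (1/2)·(19/3) = 29/6.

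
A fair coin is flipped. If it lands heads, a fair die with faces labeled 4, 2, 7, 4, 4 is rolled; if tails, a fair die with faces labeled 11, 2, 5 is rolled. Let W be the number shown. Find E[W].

E[W | heads] = (4+2+7+4+4)/5 = 21/5.
E[W | tails] = (11+2+5)/3 = 6.
E[W] = (1/2)·(21/5) + (1/2)·(6) = 51/10.

51/10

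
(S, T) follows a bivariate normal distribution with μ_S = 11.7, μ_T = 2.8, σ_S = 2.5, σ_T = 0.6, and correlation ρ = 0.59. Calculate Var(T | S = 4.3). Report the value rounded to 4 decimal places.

The conditional variance in a bivariate normal is σ_T²(1 − ρ²), independent of x.
Var(T | S=4.3) = (0.6)²·(1 − (0.59)²) = 0.36·0.6519 = 0.2347.

0.2347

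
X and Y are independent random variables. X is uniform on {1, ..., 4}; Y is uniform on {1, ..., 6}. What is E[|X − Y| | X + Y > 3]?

P(X + Y > 3) = 7/8.
Summing |X−Y|·P(x,y) over outcomes with X + Y > 3 gives 7/4.
E[|X − Y| | X + Y > 3] = (7/4) / (7/8) = 2.

2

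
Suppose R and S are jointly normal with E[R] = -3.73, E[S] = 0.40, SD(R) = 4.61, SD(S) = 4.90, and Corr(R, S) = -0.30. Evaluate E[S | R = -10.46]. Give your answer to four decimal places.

2.5460

E[S | R=x] = μ_S + ρ(σ_S/σ_R)(x − μ_R) for jointly normal variables.
E[S | R=-10.46] = 0.40 + (-0.30)·(4.90/4.61)·(-10.46 − (-3.73)) = 0.40 + (-0.31887)·(-6.73) = 2.5460.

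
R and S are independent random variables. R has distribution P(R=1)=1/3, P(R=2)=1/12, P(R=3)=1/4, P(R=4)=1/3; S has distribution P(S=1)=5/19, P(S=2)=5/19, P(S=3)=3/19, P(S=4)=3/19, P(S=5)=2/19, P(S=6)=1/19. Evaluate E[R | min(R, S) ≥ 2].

27/8

P(min(R, S) ≥ 2) = 28/57.
Summing R·P(x,y) over outcomes with min(R, S) ≥ 2 gives 63/38.
E[R | min(R, S) ≥ 2] = (63/38) / (28/57) = 27/8.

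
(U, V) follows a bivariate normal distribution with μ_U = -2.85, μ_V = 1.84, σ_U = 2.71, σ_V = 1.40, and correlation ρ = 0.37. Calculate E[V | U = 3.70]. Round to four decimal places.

3.0920

For a bivariate normal, E[V | U=x] = μ_V + ρ·(σ_V/σ_U)·(x − μ_U).
E[V | U=3.70] = 1.84 + (0.37)·(1.40/2.71)·(3.70 − (-2.85)) = 1.84 + (0.19114)·(6.55) = 3.0920.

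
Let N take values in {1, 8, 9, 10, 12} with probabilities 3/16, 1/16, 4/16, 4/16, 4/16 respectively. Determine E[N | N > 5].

P(N > 5) = 13/16.
Σ over the event: 8·1/16 + 9·1/4 + 10·1/4 + 12·1/4 = 33/4.
E[N | N > 5] = (33/4) / (13/16) = 132/13.

132/13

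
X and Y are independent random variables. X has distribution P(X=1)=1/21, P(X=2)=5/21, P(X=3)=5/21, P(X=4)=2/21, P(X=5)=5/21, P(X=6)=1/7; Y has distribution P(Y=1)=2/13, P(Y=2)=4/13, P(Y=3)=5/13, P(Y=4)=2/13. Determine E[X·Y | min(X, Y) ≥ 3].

506/35

P(min(X, Y) ≥ 3) = 5/13.
Summing XY·P(x,y) over outcomes with min(X, Y) ≥ 3 gives 506/91.
E[X·Y | min(X, Y) ≥ 3] = (506/91) / (5/13) = 506/35.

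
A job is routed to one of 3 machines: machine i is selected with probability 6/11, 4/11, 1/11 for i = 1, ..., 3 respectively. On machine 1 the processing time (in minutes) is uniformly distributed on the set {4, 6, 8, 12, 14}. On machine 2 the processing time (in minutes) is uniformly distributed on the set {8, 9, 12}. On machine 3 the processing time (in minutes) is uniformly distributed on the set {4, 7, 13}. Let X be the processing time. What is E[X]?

E[X | machine 1] = (4+6+8+12+14)/5 = 44/5.
E[X | machine 2] = (8+9+12)/3 = 29/3.
E[X | machine 3] = (4+7+13)/3 = 8.
By the law of total expectation,
E[X] = (6/11)·(44/5) + (4/11)·(29/3) + (1/11)·(8) = 1492/165.

1492/165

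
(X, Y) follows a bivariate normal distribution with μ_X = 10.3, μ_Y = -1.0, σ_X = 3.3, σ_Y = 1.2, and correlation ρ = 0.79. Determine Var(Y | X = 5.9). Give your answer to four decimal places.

For a bivariate normal, Var(Y | X=x) = σ_Y²(1 − ρ²).
Var(Y | X=5.9) = (1.2)²·(1 − (0.79)²) = 1.44·0.3759 = 0.5413.

0.5413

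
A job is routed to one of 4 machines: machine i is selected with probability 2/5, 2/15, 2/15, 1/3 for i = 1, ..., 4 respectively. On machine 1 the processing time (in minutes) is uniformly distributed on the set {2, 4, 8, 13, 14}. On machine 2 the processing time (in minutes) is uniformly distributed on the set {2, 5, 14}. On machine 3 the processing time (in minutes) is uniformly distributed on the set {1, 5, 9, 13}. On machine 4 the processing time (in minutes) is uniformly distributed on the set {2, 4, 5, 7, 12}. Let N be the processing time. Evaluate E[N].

536/75

E[N | machine 1] = (2+4+8+13+14)/5 = 41/5.
E[N | machine 2] = (2+5+14)/3 = 7.
E[N | machine 3] = (1+5+9+13)/4 = 7.
E[N | machine 4] = (2+4+5+7+12)/5 = 6.
By the law of total expectation,
E[N] = (2/5)·(41/5) + (2/15)·(7) + (2/15)·(7) + (1/3)·(6) = 536/75.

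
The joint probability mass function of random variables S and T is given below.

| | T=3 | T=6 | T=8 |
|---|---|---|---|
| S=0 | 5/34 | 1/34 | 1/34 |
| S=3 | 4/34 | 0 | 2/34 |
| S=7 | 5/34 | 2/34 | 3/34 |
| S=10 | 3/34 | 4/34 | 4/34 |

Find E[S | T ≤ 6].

131/24

P(T ≤ 6) = 12/17.
Σ S·P over the event = 0·(5/34) + 0·(1/34) + 3·(4/34) + 7·(5/34) + 7·(2/34) + 10·(3/34) + 10·(4/34) = 131/34.
E[S | T ≤ 6] = (131/34) / (12/17) = 131/24.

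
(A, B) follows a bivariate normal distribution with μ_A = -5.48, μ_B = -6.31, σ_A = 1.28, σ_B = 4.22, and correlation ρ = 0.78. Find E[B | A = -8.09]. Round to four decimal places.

-13.0218

E[B | A=x] = μ_B + ρ(σ_B/σ_A)(x − μ_A) for jointly normal variables.
E[B | A=-8.09] = -6.31 + (0.78)·(4.22/1.28)·(-8.09 − (-5.48)) = -6.31 + (2.57156)·(-2.61) = -13.0218.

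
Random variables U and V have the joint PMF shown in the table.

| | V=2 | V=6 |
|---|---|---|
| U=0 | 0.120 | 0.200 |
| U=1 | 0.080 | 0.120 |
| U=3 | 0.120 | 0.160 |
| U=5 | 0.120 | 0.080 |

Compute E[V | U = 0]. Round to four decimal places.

P(U = 0) = 0.320.
Σ V·P over the event = 2·(0.120) + 6·(0.200) = 1.440.
E[V | U = 0] = (1.440) / (0.320) = 4.5000.

4.5000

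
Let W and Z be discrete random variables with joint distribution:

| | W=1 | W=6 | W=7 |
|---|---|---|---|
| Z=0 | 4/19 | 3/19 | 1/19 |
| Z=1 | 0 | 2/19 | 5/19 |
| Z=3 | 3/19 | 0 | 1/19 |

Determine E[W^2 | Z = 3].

P(Z = 3) = 4/19.
Summing W^2·P(W=x,Z=y) over the conditioning event gives 52/19.
E[W^2 | Z = 3] = (52/19) / (4/19) = 13.

13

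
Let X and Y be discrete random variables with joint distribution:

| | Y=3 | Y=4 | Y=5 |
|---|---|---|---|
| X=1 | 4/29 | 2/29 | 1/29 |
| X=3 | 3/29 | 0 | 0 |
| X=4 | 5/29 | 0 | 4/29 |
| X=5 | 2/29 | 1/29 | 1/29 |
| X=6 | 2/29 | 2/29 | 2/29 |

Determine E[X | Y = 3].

55/16

P(Y = 3) = 16/29.
Σ X·P over the event = 1·(4/29) + 3·(3/29) + 4·(5/29) + 5·(2/29) + 6·(2/29) = 55/29.
E[X | Y = 3] = (55/29) / (16/29) = 55/16.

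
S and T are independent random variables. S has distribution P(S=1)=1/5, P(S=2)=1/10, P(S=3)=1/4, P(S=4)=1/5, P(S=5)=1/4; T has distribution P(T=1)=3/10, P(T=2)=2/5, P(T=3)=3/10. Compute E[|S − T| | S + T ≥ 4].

155/83

P(S + T ≥ 4) = 83/100.
Summing |S−T|·P(x,y) over outcomes with S + T ≥ 4 gives 31/20.
E[|S − T| | S + T ≥ 4] = (31/20) / (83/100) = 155/83.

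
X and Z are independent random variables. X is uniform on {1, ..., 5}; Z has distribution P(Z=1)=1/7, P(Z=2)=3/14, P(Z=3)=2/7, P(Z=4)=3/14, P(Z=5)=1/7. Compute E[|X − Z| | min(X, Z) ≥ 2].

P(min(X, Z) ≥ 2) = 24/35.
Summing |X−Z|·P(x,y) over outcomes with min(X, Z) ≥ 2 gives 29/35.
E[|X − Z| | min(X, Z) ≥ 2] = (29/35) / (24/35) = 29/24.

29/24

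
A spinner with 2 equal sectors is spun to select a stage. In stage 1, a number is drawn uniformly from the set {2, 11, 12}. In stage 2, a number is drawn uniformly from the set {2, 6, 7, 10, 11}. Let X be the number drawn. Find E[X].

E[X | stage 1] = (2+11+12)/3 = 25/3.
E[X | stage 2] = (2+6+7+10+11)/5 = 36/5.
E[X] = (1/2)·(25/3) + (1/2)·(36/5) = 233/30.

233/30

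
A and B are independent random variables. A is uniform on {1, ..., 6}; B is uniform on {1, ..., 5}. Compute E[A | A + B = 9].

Outcomes with A + B = 9: (4,5), (5,4), (6,3), each with probability 1/30.
E[A | A + B = 9] = (4 + 5 + 6) / 3 = 5.

5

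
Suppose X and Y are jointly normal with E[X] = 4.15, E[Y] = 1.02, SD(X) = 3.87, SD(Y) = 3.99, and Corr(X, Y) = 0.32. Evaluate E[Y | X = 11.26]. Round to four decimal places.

3.3657

The regression of Y on X has slope ρ·σ_Y/σ_X and passes through (μ_X, μ_Y).
E[Y | X=11.26] = 1.02 + (0.32)·(3.99/3.87)·(11.26 − (4.15)) = 1.02 + (0.32992)·(7.11) = 3.3657.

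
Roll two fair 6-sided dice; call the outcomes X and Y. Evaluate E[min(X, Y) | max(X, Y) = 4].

P(max(X, Y) = 4) = 7/36.
Summing min(X,Y)·P(x,y) over outcomes with max(X, Y) = 4 gives 4/9.
E[min(X, Y) | max(X, Y) = 4] = (4/9) / (7/36) = 16/7.

16/7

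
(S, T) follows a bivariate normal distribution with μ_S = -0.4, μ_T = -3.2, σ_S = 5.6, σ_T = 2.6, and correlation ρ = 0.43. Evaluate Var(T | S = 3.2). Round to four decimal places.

For a bivariate normal, Var(T | S=x) = σ_T²(1 − ρ²).
Var(T | S=3.2) = (2.6)²·(1 − (0.43)²) = 6.76·0.8151 = 5.5101.

5.5101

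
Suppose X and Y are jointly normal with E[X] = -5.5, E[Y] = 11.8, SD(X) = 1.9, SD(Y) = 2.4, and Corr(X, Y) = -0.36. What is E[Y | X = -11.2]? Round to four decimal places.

14.3920

For a bivariate normal, E[Y | X=x] = μ_Y + ρ·(σ_Y/σ_X)·(x − μ_X).
E[Y | X=-11.2] = 11.8 + (-0.36)·(2.4/1.9)·(-11.2 − (-5.5)) = 11.8 + (-0.45474)·(-5.7) = 14.3920.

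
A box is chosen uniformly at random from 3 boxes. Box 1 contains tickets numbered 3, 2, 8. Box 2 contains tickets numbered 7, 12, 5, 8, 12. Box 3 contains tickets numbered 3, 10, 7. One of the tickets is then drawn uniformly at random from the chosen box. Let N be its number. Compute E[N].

E[N | box 1] = (3+2+8)/3 = 13/3.
E[N | box 2] = (7+12+5+8+12)/5 = 44/5.
E[N | box 3] = (3+10+7)/3 = 20/3.
E[N] = (1/3)·(13/3) + (1/3)·(44/5) + (1/3)·(20/3) = 33/5.

33/5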